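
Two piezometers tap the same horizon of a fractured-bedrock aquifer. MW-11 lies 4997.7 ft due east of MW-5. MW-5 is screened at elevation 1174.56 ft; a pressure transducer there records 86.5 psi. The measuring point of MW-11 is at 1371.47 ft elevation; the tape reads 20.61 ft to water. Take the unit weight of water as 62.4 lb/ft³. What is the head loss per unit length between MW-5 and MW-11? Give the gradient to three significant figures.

i ≈ 0.00467 ft/ft

Pressure head at MW-5: ψ = 144·P/γ = 144 × 86.5 / 62.4 = 199.62 ft.
Total head at MW-5: h = z + ψ = 1174.56 + 199.62 = 1374.18 ft.
Total head at MW-11: h = 1371.47 − 20.61 = 1350.86 ft.
Head difference: h(MW-5) − h(MW-11) = 1374.18 − 1350.86 = 23.32 ft.
Hydraulic gradient: i = |Δh| / L = 23.32 / 4997.7 = 0.00467.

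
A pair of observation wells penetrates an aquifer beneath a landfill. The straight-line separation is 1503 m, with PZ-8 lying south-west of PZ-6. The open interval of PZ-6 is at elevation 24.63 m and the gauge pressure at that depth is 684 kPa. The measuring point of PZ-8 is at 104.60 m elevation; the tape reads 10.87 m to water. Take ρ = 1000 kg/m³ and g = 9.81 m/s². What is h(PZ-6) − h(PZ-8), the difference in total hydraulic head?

Δh ≈ 0.62 m

Pressure head at PZ-6: ψ = P/(ρg) = 684×1000 / (1000 × 9.81) = 69.72 m.
Total head at PZ-6: h = z + ψ = 24.63 + 69.72 = 94.35 m.
Total head at PZ-8: h = 104.60 − 10.87 = 93.73 m.
Head difference: h(PZ-6) − h(PZ-8) = 94.35 − 93.73 = 0.62 m.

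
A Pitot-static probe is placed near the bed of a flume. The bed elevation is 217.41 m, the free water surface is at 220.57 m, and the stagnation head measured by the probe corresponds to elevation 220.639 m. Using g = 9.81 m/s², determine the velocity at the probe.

v ≈ 1.16 m/s

Near the bed, under hydrostatic conditions, the piezometric head (z + ψ) equals the free-surface elevation, 220.57 m.
Velocity head = total − piezometric = 220.639 − 220.57 = 0.069 m.
v = √(2g·h_v) = √(2 × 9.81 × 0.069) = 1.16 m/s.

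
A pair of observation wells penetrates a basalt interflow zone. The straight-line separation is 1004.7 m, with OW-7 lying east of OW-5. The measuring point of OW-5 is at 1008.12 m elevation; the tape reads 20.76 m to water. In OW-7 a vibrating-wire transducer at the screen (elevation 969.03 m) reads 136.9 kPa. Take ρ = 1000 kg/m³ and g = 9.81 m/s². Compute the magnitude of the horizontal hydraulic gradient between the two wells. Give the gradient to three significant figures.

i ≈ 0.00435

Total head at OW-5: h = 1008.12 − 20.76 = 987.36 m.
Pressure head at OW-7: ψ = P/(ρg) = 136.9×1000 / (1000 × 9.81) = 13.96 m.
Total head at OW-7: h = z + ψ = 969.03 + 13.96 = 982.99 m.
Head difference: h(OW-5) − h(OW-7) = 987.36 − 982.99 = 4.37 m.
Hydraulic gradient: i = |Δh| / L = 4.37 / 1004.7 = 0.00435.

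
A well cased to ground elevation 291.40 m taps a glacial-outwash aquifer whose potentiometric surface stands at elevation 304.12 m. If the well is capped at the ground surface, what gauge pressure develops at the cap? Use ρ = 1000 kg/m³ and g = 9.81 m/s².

Head above the cap: Δh = 304.12 − 291.40 = 12.72 m.
P = ρgΔh = 1000 × 9.81 × 12.72 = 124783 Pa ≈ 125 kPa.

P ≈ 125 kPa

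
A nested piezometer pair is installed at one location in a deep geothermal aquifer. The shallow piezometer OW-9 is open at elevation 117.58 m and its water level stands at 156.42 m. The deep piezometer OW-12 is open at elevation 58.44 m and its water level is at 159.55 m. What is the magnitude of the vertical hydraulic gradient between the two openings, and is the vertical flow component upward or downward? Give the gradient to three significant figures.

|i_v| ≈ 0.0529; vertical flow is upward

Total head at OW-9: h = 156.42 m (water level in the standpipe).
Total head at OW-12: h = 159.55 m.
Δh = h(OW-9) − h(OW-12) = 156.42 − 159.55 = -3.13 m.
Vertical separation Δz = 117.58 − 58.44 = 59.14 m.
|i_v| = |Δh| / Δz = 3.13 / 59.14 = 0.0529.
Head is higher in the deep piezometer, so vertical flow is upward (discharge condition).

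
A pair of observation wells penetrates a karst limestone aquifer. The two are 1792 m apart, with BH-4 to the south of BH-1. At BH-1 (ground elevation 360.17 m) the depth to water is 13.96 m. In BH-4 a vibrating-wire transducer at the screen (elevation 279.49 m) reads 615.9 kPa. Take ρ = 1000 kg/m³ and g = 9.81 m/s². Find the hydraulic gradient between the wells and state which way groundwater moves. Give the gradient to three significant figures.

Total head at BH-1: h = 360.17 − 13.96 = 346.21 m.
Pressure head at BH-4: ψ = P/(ρg) = 615.9×1000 / (1000 × 9.81) = 62.78 m.
Total head at BH-4: h = z + ψ = 279.49 + 62.78 = 342.27 m.
Head difference: h(BH-1) − h(BH-4) = 346.21 − 342.27 = 3.94 m.
Hydraulic gradient: i = |Δh| / L = 3.94 / 1792 = 0.00220.
Flow is from higher to lower head: from BH-1 toward BH-4, i.e. toward the south.

i ≈ 0.00220; groundwater flows toward the south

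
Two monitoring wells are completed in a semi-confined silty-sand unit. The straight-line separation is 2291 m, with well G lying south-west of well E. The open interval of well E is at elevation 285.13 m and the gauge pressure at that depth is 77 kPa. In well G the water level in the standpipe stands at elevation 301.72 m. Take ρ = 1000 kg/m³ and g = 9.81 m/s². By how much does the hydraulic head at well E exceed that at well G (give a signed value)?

Δh ≈ -8.74 m

Pressure head at well E: ψ = P/(ρg) = 77×1000 / (1000 × 9.81) = 7.85 m.
Total head at well E: h = z + ψ = 285.13 + 7.85 = 292.98 m.
Total head at well G: h = 301.72 m (water level in the piezometer is the total head).
Head difference: h(well E) − h(well G) = 292.98 − 301.72 = -8.74 m.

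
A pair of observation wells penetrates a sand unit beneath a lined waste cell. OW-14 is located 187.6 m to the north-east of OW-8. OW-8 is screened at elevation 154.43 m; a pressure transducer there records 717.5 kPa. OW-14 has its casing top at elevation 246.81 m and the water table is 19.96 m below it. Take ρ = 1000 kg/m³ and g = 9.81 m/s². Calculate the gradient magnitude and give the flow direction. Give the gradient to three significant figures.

i ≈ 0.00384; groundwater flows toward the north-east

Pressure head at OW-8: ψ = P/(ρg) = 717.5×1000 / (1000 × 9.81) = 73.14 m.
Total head at OW-8: h = z + ψ = 154.43 + 73.14 = 227.57 m.
Total head at OW-14: h = 246.81 − 19.96 = 226.85 m.
Head difference: h(OW-8) − h(OW-14) = 227.57 − 226.85 = 0.72 m.
Hydraulic gradient: i = |Δh| / L = 0.72 / 187.6 = 0.00384.
Flow is from higher to lower head: from OW-8 toward OW-14, i.e. toward the north-east.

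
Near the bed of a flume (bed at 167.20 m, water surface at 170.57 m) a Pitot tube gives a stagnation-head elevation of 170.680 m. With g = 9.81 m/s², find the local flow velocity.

Near the bed, under hydrostatic conditions, the piezometric head (z + ψ) equals the free-surface elevation, 170.57 m.
Velocity head = total − piezometric = 170.680 − 170.57 = 0.110 m.
v = √(2g·h_v) = √(2 × 9.81 × 0.110) = 1.47 m/s.

v ≈ 1.47 m/s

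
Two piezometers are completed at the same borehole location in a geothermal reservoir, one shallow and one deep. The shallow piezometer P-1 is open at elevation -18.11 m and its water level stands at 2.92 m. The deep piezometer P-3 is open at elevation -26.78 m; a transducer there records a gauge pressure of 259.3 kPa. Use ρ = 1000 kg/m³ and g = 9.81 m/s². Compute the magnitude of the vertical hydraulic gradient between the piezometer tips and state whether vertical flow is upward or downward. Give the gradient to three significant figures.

|i_v| ≈ 0.377; vertical flow is downward

Total head at P-1: h = 2.92 m (water level in the standpipe).
Pressure head at P-3: ψ = P/(ρg) = 259.3×1000 / (1000 × 9.81) = 26.43 m.
Total head at P-3: h = z + ψ = -26.78 + 26.43 = -0.35 m.
Δh = h(P-1) − h(P-3) = 2.92 − (-0.35) = 3.27 m.
Vertical separation Δz = -18.11 − (-26.78) = 8.67 m.
|i_v| = |Δh| / Δz = 3.27 / 8.67 = 0.377.
Head is higher in the shallow piezometer, so vertical flow is downward (recharge condition).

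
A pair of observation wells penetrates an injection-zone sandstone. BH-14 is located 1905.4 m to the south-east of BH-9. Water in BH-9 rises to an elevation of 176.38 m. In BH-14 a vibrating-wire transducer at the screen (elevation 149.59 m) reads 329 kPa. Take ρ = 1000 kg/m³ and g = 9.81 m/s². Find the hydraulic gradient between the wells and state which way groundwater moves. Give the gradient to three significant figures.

Total head at BH-9: h = 176.38 m (water level in the piezometer is the total head).
Pressure head at BH-14: ψ = P/(ρg) = 329×1000 / (1000 × 9.81) = 33.54 m.
Total head at BH-14: h = z + ψ = 149.59 + 33.54 = 183.13 m.
Head difference: h(BH-9) − h(BH-14) = 176.38 − 183.13 = -6.75 m.
Hydraulic gradient: i = |Δh| / L = 6.75 / 1905.4 = 0.00354.
Flow is from higher to lower head: from BH-14 toward BH-9, i.e. toward the north-west.

i ≈ 0.00354; groundwater flows toward the north-west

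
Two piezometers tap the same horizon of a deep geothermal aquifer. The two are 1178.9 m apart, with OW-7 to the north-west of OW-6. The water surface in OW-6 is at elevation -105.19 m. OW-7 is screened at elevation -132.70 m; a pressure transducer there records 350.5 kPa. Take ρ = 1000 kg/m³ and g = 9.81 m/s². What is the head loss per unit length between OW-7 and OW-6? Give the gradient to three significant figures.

Total head at OW-6: h = -105.19 m (water level in the piezometer is the total head).
Pressure head at OW-7: ψ = P/(ρg) = 350.5×1000 / (1000 × 9.81) = 35.73 m.
Total head at OW-7: h = z + ψ = -132.70 + 35.73 = -96.97 m.
Head difference: h(OW-6) − h(OW-7) = -105.19 − (-96.97) = -8.22 m.
Hydraulic gradient: i = |Δh| / L = 8.22 / 1178.9 = 0.00697.

i ≈ 0.00697 m/m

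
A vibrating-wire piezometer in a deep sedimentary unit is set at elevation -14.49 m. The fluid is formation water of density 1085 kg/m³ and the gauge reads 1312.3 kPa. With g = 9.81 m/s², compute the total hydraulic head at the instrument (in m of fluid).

ψ = P/(ρg) = 1312.3×1000 / (1085 × 9.81) = 123.29 m.
h = z + ψ = -14.49 + 123.29 = 108.80 m.

h ≈ 108.80 m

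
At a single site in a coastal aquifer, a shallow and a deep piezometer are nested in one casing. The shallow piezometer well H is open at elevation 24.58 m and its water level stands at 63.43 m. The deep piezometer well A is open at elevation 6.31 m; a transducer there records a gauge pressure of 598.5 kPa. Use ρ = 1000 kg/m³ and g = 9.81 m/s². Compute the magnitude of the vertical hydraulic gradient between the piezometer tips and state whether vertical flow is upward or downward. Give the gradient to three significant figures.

Total head at well H: h = 63.43 m (water level in the standpipe).
Pressure head at well A: ψ = P/(ρg) = 598.5×1000 / (1000 × 9.81) = 61.01 m.
Total head at well A: h = z + ψ = 6.31 + 61.01 = 67.32 m.
Δh = h(well H) − h(well A) = 63.43 − 67.32 = -3.89 m.
Vertical separation Δz = 24.58 − 6.31 = 18.27 m.
|i_v| = |Δh| / Δz = 3.89 / 18.27 = 0.213.
Head is higher in the deep piezometer, so vertical flow is upward (discharge condition).

|i_v| ≈ 0.213; vertical flow is upward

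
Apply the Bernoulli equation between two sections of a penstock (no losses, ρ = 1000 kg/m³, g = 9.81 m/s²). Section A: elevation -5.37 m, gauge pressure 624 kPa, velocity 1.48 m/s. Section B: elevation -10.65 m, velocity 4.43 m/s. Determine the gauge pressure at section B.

Pressure head at A: ψ₁ = P₁/(ρg) = 624×1000 / (1000 × 9.81) = 63.61 m.
Velocity heads: v₁²/2g = 1.48²/19.62 = 0.112 m; v₂²/2g = 4.43²/19.62 = 1.000 m.
Total head H = z₁ + ψ₁ + v₁²/2g = -5.37 + 63.61 + 0.112 = 58.35 m.
ψ₂ = H − z₂ − v₂²/2g = 58.35 − (-10.65) − 1.000 = 68.00 m.
P₂ = ρgψ₂ = 1000 × 9.81 × 68.00 ≈ 667 kPa.

P₂ ≈ 667 kPa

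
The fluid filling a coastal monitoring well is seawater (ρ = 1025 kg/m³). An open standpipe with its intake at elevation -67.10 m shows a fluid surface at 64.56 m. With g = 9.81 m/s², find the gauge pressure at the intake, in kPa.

P ≈ 1320 kPa

Pressure head ψ = h − z = 64.56 − (-67.10) = 131.66 m.
P = ρgψ = 1025 × 9.81 × 131.66 = 1323874 Pa ≈ 1320 kPa.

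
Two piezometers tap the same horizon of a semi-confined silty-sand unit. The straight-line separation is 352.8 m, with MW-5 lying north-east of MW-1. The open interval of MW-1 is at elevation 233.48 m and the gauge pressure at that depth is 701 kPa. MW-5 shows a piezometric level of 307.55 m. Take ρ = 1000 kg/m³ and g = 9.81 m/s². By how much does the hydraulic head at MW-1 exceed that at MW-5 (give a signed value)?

Pressure head at MW-1: ψ = P/(ρg) = 701×1000 / (1000 × 9.81) = 71.46 m.
Total head at MW-1: h = z + ψ = 233.48 + 71.46 = 304.94 m.
Total head at MW-5: h = 307.55 m (water level in the piezometer is the total head).
Head difference: h(MW-1) − h(MW-5) = 304.94 − 307.55 = -2.61 m.

Δh ≈ -2.61 m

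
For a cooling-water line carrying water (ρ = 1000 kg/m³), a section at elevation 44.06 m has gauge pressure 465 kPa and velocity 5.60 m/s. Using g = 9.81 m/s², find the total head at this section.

h ≈ 93.06 m

Pressure head ψ = P/(ρg) = 465×1000 / (1000 × 9.81) = 47.40 m.
Velocity head = v²/(2g) = 5.60² / (2 × 9.81) = 1.598 m.
h = z + ψ + v²/(2g) = 44.06 + 47.40 + 1.598 = 93.06 m.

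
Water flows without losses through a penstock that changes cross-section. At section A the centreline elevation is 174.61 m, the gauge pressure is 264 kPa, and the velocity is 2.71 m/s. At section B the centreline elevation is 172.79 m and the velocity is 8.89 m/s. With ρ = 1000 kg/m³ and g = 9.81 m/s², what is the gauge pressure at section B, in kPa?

P₂ ≈ 246 kPa

Pressure head at A: ψ₁ = P₁/(ρg) = 264×1000 / (1000 × 9.81) = 26.91 m.
Velocity heads: v₁²/2g = 2.71²/19.62 = 0.374 m; v₂²/2g = 8.89²/19.62 = 4.028 m.
Total head H = z₁ + ψ₁ + v₁²/2g = 174.61 + 26.91 + 0.374 = 201.89 m.
ψ₂ = H − z₂ − v₂²/2g = 201.89 − 172.79 − 4.028 = 25.07 m.
P₂ = ρgψ₂ = 1000 × 9.81 × 25.07 ≈ 246 kPa.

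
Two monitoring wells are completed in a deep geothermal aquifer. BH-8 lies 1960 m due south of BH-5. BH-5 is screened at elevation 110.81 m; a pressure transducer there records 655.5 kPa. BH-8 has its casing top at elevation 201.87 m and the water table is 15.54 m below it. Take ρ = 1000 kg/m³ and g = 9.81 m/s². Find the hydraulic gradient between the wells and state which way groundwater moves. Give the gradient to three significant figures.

Pressure head at BH-5: ψ = P/(ρg) = 655.5×1000 / (1000 × 9.81) = 66.82 m.
Total head at BH-5: h = z + ψ = 110.81 + 66.82 = 177.63 m.
Total head at BH-8: h = 201.87 − 15.54 = 186.33 m.
Head difference: h(BH-5) − h(BH-8) = 177.63 − 186.33 = -8.70 m.
Hydraulic gradient: i = |Δh| / L = 8.70 / 1960 = 0.00444.
Flow is from higher to lower head: from BH-8 toward BH-5, i.e. toward the north.

i ≈ 0.00444; groundwater flows toward the north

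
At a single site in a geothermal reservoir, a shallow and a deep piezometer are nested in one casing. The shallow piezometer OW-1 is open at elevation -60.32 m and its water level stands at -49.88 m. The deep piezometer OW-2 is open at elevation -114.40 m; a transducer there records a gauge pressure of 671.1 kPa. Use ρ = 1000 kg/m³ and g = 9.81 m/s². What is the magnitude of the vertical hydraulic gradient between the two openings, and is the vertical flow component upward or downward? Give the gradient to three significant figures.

Total head at OW-1: h = -49.88 m (water level in the standpipe).
Pressure head at OW-2: ψ = P/(ρg) = 671.1×1000 / (1000 × 9.81) = 68.41 m.
Total head at OW-2: h = z + ψ = -114.40 + 68.41 = -45.99 m.
Δh = h(OW-1) − h(OW-2) = -49.88 − (-45.99) = -3.89 m.
Vertical separation Δz = -60.32 − (-114.40) = 54.08 m.
|i_v| = |Δh| / Δz = 3.89 / 54.08 = 0.0719.
Head is higher in the deep piezometer, so vertical flow is upward (discharge condition).

|i_v| ≈ 0.0719; vertical flow is upward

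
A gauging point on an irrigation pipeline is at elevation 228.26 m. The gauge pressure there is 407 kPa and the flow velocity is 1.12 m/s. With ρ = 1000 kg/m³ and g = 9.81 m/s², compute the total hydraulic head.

Pressure head ψ = P/(ρg) = 407×1000 / (1000 × 9.81) = 41.49 m.
Velocity head = v²/(2g) = 1.12² / (2 × 9.81) = 0.064 m.
h = z + ψ + v²/(2g) = 228.26 + 41.49 + 0.064 = 269.81 m.

h ≈ 269.81 m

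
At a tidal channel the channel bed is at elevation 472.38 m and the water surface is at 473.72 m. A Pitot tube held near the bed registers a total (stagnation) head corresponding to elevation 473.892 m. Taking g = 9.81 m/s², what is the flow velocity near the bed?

v ≈ 1.84 m/s

Near the bed, under hydrostatic conditions, the piezometric head (z + ψ) equals the free-surface elevation, 473.72 m.
Velocity head = total − piezometric = 473.892 − 473.72 = 0.172 m.
v = √(2g·h_v) = √(2 × 9.81 × 0.172) = 1.84 m/s.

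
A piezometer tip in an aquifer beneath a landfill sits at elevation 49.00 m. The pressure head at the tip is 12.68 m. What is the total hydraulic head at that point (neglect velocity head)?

h = z + ψ = 49.00 + 12.68 = 61.68 m.

h ≈ 61.68 m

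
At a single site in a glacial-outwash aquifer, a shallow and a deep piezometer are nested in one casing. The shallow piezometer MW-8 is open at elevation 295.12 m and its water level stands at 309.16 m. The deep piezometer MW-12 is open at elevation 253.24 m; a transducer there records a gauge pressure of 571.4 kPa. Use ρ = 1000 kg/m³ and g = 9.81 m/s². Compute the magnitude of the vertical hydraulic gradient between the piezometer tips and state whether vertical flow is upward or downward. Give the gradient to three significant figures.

Total head at MW-8: h = 309.16 m (water level in the standpipe).
Pressure head at MW-12: ψ = P/(ρg) = 571.4×1000 / (1000 × 9.81) = 58.25 m.
Total head at MW-12: h = z + ψ = 253.24 + 58.25 = 311.49 m.
Δh = h(MW-8) − h(MW-12) = 309.16 − 311.49 = -2.33 m.
Vertical separation Δz = 295.12 − 253.24 = 41.88 m.
|i_v| = |Δh| / Δz = 2.33 / 41.88 = 0.0556.
Head is higher in the deep piezometer, so vertical flow is upward (discharge condition).

|i_v| ≈ 0.0556; vertical flow is upward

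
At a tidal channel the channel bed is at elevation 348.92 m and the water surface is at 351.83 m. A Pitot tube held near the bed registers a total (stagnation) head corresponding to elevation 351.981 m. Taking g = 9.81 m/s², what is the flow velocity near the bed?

Near the bed, under hydrostatic conditions, the piezometric head (z + ψ) equals the free-surface elevation, 351.83 m.
Velocity head = total − piezometric = 351.981 − 351.83 = 0.151 m.
v = √(2g·h_v) = √(2 × 9.81 × 0.151) = 1.72 m/s.

v ≈ 1.72 m/s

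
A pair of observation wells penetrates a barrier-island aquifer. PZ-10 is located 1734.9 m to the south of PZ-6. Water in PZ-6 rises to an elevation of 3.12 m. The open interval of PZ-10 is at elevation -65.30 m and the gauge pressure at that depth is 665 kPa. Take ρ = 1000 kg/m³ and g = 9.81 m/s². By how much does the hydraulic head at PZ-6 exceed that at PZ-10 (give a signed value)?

Δh ≈ 0.63 m

Total head at PZ-6: h = 3.12 m (water level in the piezometer is the total head).
Pressure head at PZ-10: ψ = P/(ρg) = 665×1000 / (1000 × 9.81) = 67.79 m.
Total head at PZ-10: h = z + ψ = -65.30 + 67.79 = 2.49 m.
Head difference: h(PZ-6) − h(PZ-10) = 3.12 − 2.49 = 0.63 m.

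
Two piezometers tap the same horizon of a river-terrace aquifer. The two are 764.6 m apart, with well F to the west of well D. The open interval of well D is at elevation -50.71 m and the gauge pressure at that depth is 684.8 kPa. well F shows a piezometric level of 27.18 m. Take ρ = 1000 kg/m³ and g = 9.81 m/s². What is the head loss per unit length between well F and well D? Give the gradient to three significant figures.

i ≈ 0.0106 m/m

Pressure head at well D: ψ = P/(ρg) = 684.8×1000 / (1000 × 9.81) = 69.81 m.
Total head at well D: h = z + ψ = -50.71 + 69.81 = 19.10 m.
Total head at well F: h = 27.18 m (water level in the piezometer is the total head).
Head difference: h(well D) − h(well F) = 19.10 − 27.18 = -8.08 m.
Hydraulic gradient: i = |Δh| / L = 8.08 / 764.6 = 0.0106.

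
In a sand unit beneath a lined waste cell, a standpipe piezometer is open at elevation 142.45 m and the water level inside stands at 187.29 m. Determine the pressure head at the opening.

Total head h = 187.29 m (the water-surface elevation in the piezometer).
Pressure head ψ = h − z = 187.29 − 142.45 = 44.84 m.

ψ ≈ 44.84 m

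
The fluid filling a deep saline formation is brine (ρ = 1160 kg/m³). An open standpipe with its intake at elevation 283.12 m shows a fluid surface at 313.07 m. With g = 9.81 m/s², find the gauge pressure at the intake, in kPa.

Pressure head ψ = h − z = 313.07 − 283.12 = 29.95 m.
P = ρgψ = 1160 × 9.81 × 29.95 = 340819 Pa ≈ 341 kPa.

P ≈ 341 kPa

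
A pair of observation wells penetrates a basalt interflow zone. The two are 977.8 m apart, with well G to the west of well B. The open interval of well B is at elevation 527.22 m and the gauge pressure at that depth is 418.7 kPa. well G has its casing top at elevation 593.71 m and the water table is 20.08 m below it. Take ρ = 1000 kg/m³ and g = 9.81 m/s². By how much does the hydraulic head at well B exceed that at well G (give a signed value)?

Δh ≈ -3.73 m

Pressure head at well B: ψ = P/(ρg) = 418.7×1000 / (1000 × 9.81) = 42.68 m.
Total head at well B: h = z + ψ = 527.22 + 42.68 = 569.90 m.
Total head at well G: h = 593.71 − 20.08 = 573.63 m.
Head difference: h(well B) − h(well G) = 569.90 − 573.63 = -3.73 m.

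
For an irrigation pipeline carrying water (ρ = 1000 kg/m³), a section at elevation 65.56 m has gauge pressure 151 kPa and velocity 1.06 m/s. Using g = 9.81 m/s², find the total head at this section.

h ≈ 81.01 m

Pressure head ψ = P/(ρg) = 151×1000 / (1000 × 9.81) = 15.39 m.
Velocity head = v²/(2g) = 1.06² / (2 × 9.81) = 0.057 m.
h = z + ψ + v²/(2g) = 65.56 + 15.39 + 0.057 = 81.01 m.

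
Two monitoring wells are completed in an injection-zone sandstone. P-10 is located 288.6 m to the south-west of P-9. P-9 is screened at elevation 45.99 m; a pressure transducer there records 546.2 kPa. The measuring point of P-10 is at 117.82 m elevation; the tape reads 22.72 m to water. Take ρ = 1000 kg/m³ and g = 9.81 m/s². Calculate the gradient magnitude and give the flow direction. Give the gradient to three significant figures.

i ≈ 0.0228; groundwater flows toward the south-west

Pressure head at P-9: ψ = P/(ρg) = 546.2×1000 / (1000 × 9.81) = 55.68 m.
Total head at P-9: h = z + ψ = 45.99 + 55.68 = 101.67 m.
Total head at P-10: h = 117.82 − 22.72 = 95.10 m.
Head difference: h(P-9) − h(P-10) = 101.67 − 95.10 = 6.57 m.
Hydraulic gradient: i = |Δh| / L = 6.57 / 288.6 = 0.0228.
Flow is from higher to lower head: from P-9 toward P-10, i.e. toward the south-west.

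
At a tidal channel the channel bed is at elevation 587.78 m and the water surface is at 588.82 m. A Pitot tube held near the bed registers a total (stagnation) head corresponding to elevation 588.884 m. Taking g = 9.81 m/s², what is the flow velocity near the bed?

v ≈ 1.12 m/s

Near the bed, under hydrostatic conditions, the piezometric head (z + ψ) equals the free-surface elevation, 588.82 m.
Velocity head = total − piezometric = 588.884 − 588.82 = 0.064 m.
v = √(2g·h_v) = √(2 × 9.81 × 0.064) = 1.12 m/s.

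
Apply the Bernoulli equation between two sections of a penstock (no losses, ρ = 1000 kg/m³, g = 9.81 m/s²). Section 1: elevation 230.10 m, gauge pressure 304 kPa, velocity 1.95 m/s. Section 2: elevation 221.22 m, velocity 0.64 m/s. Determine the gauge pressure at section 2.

P₂ ≈ 393 kPa

Pressure head at 1: ψ₁ = P₁/(ρg) = 304×1000 / (1000 × 9.81) = 30.99 m.
Velocity heads: v₁²/2g = 1.95²/19.62 = 0.194 m; v₂²/2g = 0.64²/19.62 = 0.021 m.
Total head H = z₁ + ψ₁ + v₁²/2g = 230.10 + 30.99 + 0.194 = 261.28 m.
ψ₂ = H − z₂ − v₂²/2g = 261.28 − 221.22 − 0.021 = 40.04 m.
P₂ = ρgψ₂ = 1000 × 9.81 × 40.04 ≈ 393 kPa.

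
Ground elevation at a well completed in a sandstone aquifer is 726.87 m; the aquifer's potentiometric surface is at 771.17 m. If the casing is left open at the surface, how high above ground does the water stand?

Water rises to the potentiometric surface, so the rise above ground = 771.17 − 726.87 = 44.30 m.

≈ 44.30 m above ground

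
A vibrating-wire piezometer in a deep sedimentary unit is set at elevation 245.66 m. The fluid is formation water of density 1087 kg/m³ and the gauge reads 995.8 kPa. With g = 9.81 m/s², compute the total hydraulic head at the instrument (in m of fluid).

ψ = P/(ρg) = 995.8×1000 / (1087 × 9.81) = 93.38 m.
h = z + ψ = 245.66 + 93.38 = 339.04 m.

h ≈ 339.04 m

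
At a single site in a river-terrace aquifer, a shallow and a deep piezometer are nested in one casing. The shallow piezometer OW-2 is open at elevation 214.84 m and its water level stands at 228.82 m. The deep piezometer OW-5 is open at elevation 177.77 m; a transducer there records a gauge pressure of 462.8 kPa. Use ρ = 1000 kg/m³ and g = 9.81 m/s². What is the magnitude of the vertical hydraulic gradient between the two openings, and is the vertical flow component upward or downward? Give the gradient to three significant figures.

Total head at OW-2: h = 228.82 m (water level in the standpipe).
Pressure head at OW-5: ψ = P/(ρg) = 462.8×1000 / (1000 × 9.81) = 47.18 m.
Total head at OW-5: h = z + ψ = 177.77 + 47.18 = 224.95 m.
Δh = h(OW-2) − h(OW-5) = 228.82 − 224.95 = 3.87 m.
Vertical separation Δz = 214.84 − 177.77 = 37.07 m.
|i_v| = |Δh| / Δz = 3.87 / 37.07 = 0.104.
Head is higher in the shallow piezometer, so vertical flow is downward (recharge condition).

|i_v| ≈ 0.104; vertical flow is downward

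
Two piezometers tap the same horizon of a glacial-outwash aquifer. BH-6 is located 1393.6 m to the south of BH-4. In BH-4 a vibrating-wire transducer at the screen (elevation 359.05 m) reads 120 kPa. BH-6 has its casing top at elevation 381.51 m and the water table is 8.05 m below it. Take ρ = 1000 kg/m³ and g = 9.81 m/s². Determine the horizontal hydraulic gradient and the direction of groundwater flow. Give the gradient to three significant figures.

i ≈ 0.00156; groundwater flows toward the north

Pressure head at BH-4: ψ = P/(ρg) = 120×1000 / (1000 × 9.81) = 12.23 m.
Total head at BH-4: h = z + ψ = 359.05 + 12.23 = 371.28 m.
Total head at BH-6: h = 381.51 − 8.05 = 373.46 m.
Head difference: h(BH-4) − h(BH-6) = 371.28 − 373.46 = -2.18 m.
Hydraulic gradient: i = |Δh| / L = 2.18 / 1393.6 = 0.00156.
Flow is from higher to lower head: from BH-6 toward BH-4, i.e. toward the north.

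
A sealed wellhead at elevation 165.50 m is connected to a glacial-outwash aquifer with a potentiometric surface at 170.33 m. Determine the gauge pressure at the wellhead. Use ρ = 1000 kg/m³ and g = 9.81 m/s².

Head above the cap: Δh = 170.33 − 165.50 = 4.83 m.
P = ρgΔh = 1000 × 9.81 × 4.83 = 47382 Pa ≈ 47.4 kPa.

P ≈ 47.4 kPa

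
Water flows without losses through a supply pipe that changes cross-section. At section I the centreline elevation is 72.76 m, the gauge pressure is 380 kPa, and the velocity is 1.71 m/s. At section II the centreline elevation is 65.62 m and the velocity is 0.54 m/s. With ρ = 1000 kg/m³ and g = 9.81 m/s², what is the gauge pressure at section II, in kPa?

P₂ ≈ 451 kPa

Pressure head at I: ψ₁ = P₁/(ρg) = 380×1000 / (1000 × 9.81) = 38.74 m.
Velocity heads: v₁²/2g = 1.71²/19.62 = 0.149 m; v₂²/2g = 0.54²/19.62 = 0.015 m.
Total head H = z₁ + ψ₁ + v₁²/2g = 72.76 + 38.74 + 0.149 = 111.65 m.
ψ₂ = H − z₂ − v₂²/2g = 111.65 − 65.62 − 0.015 = 46.02 m.
P₂ = ρgψ₂ = 1000 × 9.81 × 46.02 ≈ 451 kPa.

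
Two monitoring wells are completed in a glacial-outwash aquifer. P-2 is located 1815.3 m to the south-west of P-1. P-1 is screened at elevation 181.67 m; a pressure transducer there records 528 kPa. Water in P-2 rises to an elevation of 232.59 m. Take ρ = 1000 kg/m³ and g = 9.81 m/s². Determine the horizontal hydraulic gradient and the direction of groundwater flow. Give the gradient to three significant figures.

i ≈ 0.00160; groundwater flows toward the south-west

Pressure head at P-1: ψ = P/(ρg) = 528×1000 / (1000 × 9.81) = 53.82 m.
Total head at P-1: h = z + ψ = 181.67 + 53.82 = 235.49 m.
Total head at P-2: h = 232.59 m (water level in the piezometer is the total head).
Head difference: h(P-1) − h(P-2) = 235.49 − 232.59 = 2.90 m.
Hydraulic gradient: i = |Δh| / L = 2.90 / 1815.3 = 0.00160.
Flow is from higher to lower head: from P-1 toward P-2, i.e. toward the south-west.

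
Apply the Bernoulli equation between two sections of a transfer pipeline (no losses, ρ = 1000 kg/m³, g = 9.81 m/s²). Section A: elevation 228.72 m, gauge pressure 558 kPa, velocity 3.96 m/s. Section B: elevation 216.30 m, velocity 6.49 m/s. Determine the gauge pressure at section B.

Pressure head at A: ψ₁ = P₁/(ρg) = 558×1000 / (1000 × 9.81) = 56.88 m.
Velocity heads: v₁²/2g = 3.96²/19.62 = 0.799 m; v₂²/2g = 6.49²/19.62 = 2.147 m.
Total head H = z₁ + ψ₁ + v₁²/2g = 228.72 + 56.88 + 0.799 = 286.40 m.
ψ₂ = H − z₂ − v₂²/2g = 286.40 − 216.30 − 2.147 = 67.95 m.
P₂ = ρgψ₂ = 1000 × 9.81 × 67.95 ≈ 667 kPa.

P₂ ≈ 667 kPa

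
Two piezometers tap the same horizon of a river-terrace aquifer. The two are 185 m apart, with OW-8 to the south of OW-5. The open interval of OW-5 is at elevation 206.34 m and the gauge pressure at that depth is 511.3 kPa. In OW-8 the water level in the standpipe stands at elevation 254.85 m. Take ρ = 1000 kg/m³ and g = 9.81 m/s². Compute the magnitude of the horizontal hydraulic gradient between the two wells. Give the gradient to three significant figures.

i ≈ 0.0195

Pressure head at OW-5: ψ = P/(ρg) = 511.3×1000 / (1000 × 9.81) = 52.12 m.
Total head at OW-5: h = z + ψ = 206.34 + 52.12 = 258.46 m.
Total head at OW-8: h = 254.85 m (water level in the piezometer is the total head).
Head difference: h(OW-5) − h(OW-8) = 258.46 − 254.85 = 3.61 m.
Hydraulic gradient: i = |Δh| / L = 3.61 / 185 = 0.0195.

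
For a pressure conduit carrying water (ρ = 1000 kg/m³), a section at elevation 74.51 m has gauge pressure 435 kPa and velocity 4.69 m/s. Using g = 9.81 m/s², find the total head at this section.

h ≈ 119.97 m

Pressure head ψ = P/(ρg) = 435×1000 / (1000 × 9.81) = 44.34 m.
Velocity head = v²/(2g) = 4.69² / (2 × 9.81) = 1.121 m.
h = z + ψ + v²/(2g) = 74.51 + 44.34 + 1.121 = 119.97 m.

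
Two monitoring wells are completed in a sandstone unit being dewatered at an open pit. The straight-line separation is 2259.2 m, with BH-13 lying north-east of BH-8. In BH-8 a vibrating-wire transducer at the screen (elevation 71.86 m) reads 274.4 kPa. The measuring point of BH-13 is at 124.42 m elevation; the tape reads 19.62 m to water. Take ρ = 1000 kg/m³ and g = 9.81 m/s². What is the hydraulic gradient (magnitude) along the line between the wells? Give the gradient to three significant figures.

i ≈ 0.00220

Pressure head at BH-8: ψ = P/(ρg) = 274.4×1000 / (1000 × 9.81) = 27.97 m.
Total head at BH-8: h = z + ψ = 71.86 + 27.97 = 99.83 m.
Total head at BH-13: h = 124.42 − 19.62 = 104.80 m.
Head difference: h(BH-8) − h(BH-13) = 99.83 − 104.80 = -4.97 m.
Hydraulic gradient: i = |Δh| / L = 4.97 / 2259.2 = 0.00220.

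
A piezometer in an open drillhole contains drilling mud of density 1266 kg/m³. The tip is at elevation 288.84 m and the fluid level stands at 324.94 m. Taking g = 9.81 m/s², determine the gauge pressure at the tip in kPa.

P ≈ 448 kPa

Pressure head ψ = h − z = 324.94 − 288.84 = 36.10 m.
P = ρgψ = 1266 × 9.81 × 36.10 = 448343 Pa ≈ 448 kPa.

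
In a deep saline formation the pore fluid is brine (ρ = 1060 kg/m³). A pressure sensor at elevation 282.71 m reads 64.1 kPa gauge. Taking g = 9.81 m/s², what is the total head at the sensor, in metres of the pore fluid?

ψ = P/(ρg) = 64.1×1000 / (1060 × 9.81) = 6.16 m.
h = z + ψ = 282.71 + 6.16 = 288.87 m.

h ≈ 288.87 m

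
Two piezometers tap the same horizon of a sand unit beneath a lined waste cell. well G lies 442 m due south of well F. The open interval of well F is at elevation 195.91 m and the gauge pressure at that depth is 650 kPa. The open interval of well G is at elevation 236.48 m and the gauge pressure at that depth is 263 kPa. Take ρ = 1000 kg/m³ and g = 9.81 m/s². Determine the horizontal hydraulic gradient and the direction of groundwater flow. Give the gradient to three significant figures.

Pressure head at well F: ψ = P/(ρg) = 650×1000 / (1000 × 9.81) = 66.26 m.
Total head at well F: h = z + ψ = 195.91 + 66.26 = 262.17 m.
Pressure head at well G: ψ = P/(ρg) = 263×1000 / (1000 × 9.81) = 26.81 m.
Total head at well G: h = z + ψ = 236.48 + 26.81 = 263.29 m.
Head difference: h(well F) − h(well G) = 262.17 − 263.29 = -1.12 m.
Hydraulic gradient: i = |Δh| / L = 1.12 / 442 = 0.00253.
Flow is from higher to lower head: from well G toward well F, i.e. toward the north.

i ≈ 0.00253; groundwater flows toward the north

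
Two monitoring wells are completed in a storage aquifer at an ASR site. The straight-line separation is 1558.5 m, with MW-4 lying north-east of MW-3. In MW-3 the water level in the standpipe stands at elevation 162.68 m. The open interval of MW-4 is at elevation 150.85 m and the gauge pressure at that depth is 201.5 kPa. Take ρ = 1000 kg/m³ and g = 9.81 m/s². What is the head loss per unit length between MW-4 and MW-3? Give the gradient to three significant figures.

Total head at MW-3: h = 162.68 m (water level in the piezometer is the total head).
Pressure head at MW-4: ψ = P/(ρg) = 201.5×1000 / (1000 × 9.81) = 20.54 m.
Total head at MW-4: h = z + ψ = 150.85 + 20.54 = 171.39 m.
Head difference: h(MW-3) − h(MW-4) = 162.68 − 171.39 = -8.71 m.
Hydraulic gradient: i = |Δh| / L = 8.71 / 1558.5 = 0.00559.

i ≈ 0.00559 m/m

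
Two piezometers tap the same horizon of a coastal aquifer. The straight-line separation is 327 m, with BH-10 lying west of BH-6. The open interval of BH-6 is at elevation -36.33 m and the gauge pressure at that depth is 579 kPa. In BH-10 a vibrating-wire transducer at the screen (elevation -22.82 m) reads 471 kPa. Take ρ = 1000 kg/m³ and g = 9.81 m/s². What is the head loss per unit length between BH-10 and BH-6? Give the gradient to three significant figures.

Pressure head at BH-6: ψ = P/(ρg) = 579×1000 / (1000 × 9.81) = 59.02 m.
Total head at BH-6: h = z + ψ = -36.33 + 59.02 = 22.69 m.
Pressure head at BH-10: ψ = P/(ρg) = 471×1000 / (1000 × 9.81) = 48.01 m.
Total head at BH-10: h = z + ψ = -22.82 + 48.01 = 25.19 m.
Head difference: h(BH-6) − h(BH-10) = 22.69 − 25.19 = -2.50 m.
Hydraulic gradient: i = |Δh| / L = 2.50 / 327 = 0.00765.

i ≈ 0.00765 m/m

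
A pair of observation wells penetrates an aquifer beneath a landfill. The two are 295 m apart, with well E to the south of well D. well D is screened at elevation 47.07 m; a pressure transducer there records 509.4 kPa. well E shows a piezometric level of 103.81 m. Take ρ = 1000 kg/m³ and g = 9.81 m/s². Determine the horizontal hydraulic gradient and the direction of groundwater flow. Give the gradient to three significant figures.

Pressure head at well D: ψ = P/(ρg) = 509.4×1000 / (1000 × 9.81) = 51.93 m.
Total head at well D: h = z + ψ = 47.07 + 51.93 = 99.00 m.
Total head at well E: h = 103.81 m (water level in the piezometer is the total head).
Head difference: h(well D) − h(well E) = 99.00 − 103.81 = -4.81 m.
Hydraulic gradient: i = |Δh| / L = 4.81 / 295 = 0.0163.
Flow is from higher to lower head: from well E toward well D, i.e. toward the north.

i ≈ 0.0163; groundwater flows toward the north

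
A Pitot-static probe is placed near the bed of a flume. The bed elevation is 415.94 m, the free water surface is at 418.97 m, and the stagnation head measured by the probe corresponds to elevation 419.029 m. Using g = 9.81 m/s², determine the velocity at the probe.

v ≈ 1.08 m/s

Near the bed, under hydrostatic conditions, the piezometric head (z + ψ) equals the free-surface elevation, 418.97 m.
Velocity head = total − piezometric = 419.029 − 418.97 = 0.059 m.
v = √(2g·h_v) = √(2 × 9.81 × 0.059) = 1.08 m/s.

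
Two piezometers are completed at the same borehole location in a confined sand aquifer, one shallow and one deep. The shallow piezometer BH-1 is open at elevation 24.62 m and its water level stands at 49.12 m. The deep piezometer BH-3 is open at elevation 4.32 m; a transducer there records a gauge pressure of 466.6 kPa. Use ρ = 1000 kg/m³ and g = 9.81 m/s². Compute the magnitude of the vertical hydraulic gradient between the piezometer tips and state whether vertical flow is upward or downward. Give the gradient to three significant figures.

|i_v| ≈ 0.136; vertical flow is upward

Total head at BH-1: h = 49.12 m (water level in the standpipe).
Pressure head at BH-3: ψ = P/(ρg) = 466.6×1000 / (1000 × 9.81) = 47.56 m.
Total head at BH-3: h = z + ψ = 4.32 + 47.56 = 51.88 m.
Δh = h(BH-1) − h(BH-3) = 49.12 − 51.88 = -2.76 m.
Vertical separation Δz = 24.62 − 4.32 = 20.30 m.
|i_v| = |Δh| / Δz = 2.76 / 20.30 = 0.136.
Head is higher in the deep piezometer, so vertical flow is upward (discharge condition).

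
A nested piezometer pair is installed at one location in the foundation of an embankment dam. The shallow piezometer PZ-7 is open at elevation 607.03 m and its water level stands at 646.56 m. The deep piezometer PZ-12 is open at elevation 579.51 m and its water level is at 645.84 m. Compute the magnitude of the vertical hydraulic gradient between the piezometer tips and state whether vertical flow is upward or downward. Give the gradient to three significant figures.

Total head at PZ-7: h = 646.56 m (water level in the standpipe).
Total head at PZ-12: h = 645.84 m.
Δh = h(PZ-7) − h(PZ-12) = 646.56 − 645.84 = 0.72 m.
Vertical separation Δz = 607.03 − 579.51 = 27.52 m.
|i_v| = |Δh| / Δz = 0.72 / 27.52 = 0.0262.
Head is higher in the shallow piezometer, so vertical flow is downward (recharge condition).

|i_v| ≈ 0.0262; vertical flow is downward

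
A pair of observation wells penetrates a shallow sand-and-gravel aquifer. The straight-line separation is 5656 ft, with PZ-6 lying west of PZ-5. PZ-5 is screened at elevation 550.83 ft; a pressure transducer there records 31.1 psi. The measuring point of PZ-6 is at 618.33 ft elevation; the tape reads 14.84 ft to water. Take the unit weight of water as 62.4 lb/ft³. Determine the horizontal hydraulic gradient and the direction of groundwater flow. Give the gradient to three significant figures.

i ≈ 0.00338; groundwater flows toward the west

Pressure head at PZ-5: ψ = 144·P/γ = 144 × 31.1 / 62.4 = 71.77 ft.
Total head at PZ-5: h = z + ψ = 550.83 + 71.77 = 622.60 ft.
Total head at PZ-6: h = 618.33 − 14.84 = 603.49 ft.
Head difference: h(PZ-5) − h(PZ-6) = 622.60 − 603.49 = 19.11 ft.
Hydraulic gradient: i = |Δh| / L = 19.11 / 5656 = 0.00338.
Flow is from higher to lower head: from PZ-5 toward PZ-6, i.e. toward the west.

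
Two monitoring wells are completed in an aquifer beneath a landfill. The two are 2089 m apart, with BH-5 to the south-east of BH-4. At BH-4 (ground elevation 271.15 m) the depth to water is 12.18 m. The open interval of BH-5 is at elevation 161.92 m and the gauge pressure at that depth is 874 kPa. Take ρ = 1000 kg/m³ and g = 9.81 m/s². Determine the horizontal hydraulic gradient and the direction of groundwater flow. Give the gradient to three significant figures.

Total head at BH-4: h = 271.15 − 12.18 = 258.97 m.
Pressure head at BH-5: ψ = P/(ρg) = 874×1000 / (1000 × 9.81) = 89.09 m.
Total head at BH-5: h = z + ψ = 161.92 + 89.09 = 251.01 m.
Head difference: h(BH-4) − h(BH-5) = 258.97 − 251.01 = 7.96 m.
Hydraulic gradient: i = |Δh| / L = 7.96 / 2089 = 0.00381.
Flow is from higher to lower head: from BH-4 toward BH-5, i.e. toward the south-east.

i ≈ 0.00381; groundwater flows toward the south-east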